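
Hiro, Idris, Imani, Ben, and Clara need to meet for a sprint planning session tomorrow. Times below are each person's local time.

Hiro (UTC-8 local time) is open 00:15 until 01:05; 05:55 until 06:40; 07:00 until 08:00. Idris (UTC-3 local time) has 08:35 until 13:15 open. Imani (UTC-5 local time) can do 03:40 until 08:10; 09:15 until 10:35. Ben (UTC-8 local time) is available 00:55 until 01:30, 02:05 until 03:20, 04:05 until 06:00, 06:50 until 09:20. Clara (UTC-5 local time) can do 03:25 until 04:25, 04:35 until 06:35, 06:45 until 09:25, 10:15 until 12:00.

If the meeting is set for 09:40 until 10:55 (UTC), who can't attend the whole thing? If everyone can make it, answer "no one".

Hiro in UTC: 08:15-09:05, 13:55-14:40, 15:00-16:00 (add 8h to convert from UTC-8).
Idris in UTC: 11:35-16:15 (add 3h to convert from UTC-3).
Imani in UTC: 08:40-13:10, 14:15-15:35 (add 5h to convert from UTC-5).
Ben in UTC: 08:55-09:30, 10:05-11:20, 12:05-14:00, 14:50-17:20 (add 8h to convert from UTC-8).
Clara in UTC: 08:25-09:25, 09:35-11:35, 11:45-14:25, 15:15-17:00 (add 5h to convert from UTC-5).
Hiro: not fully free for 09:40-10:55. Idris: not fully free for 09:40-10:55. Imani: free for 09:40-10:55. Ben: not fully free for 09:40-10:55. Clara: free for 09:40-10:55.

Ben, Hiro, Idris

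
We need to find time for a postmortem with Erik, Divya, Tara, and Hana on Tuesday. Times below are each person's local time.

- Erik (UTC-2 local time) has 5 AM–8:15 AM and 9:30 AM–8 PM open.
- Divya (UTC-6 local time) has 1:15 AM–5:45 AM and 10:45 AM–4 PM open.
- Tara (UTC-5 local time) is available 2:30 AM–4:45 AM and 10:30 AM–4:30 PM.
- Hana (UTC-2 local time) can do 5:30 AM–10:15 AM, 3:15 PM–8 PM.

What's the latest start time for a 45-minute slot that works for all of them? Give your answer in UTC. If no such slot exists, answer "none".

Erik in UTC: 07:00-10:15, 11:30-22:00 (add 2h to convert from UTC-2).
Divya in UTC: 07:15-11:45, 16:45-22:00 (add 6h to convert from UTC-6).
Tara in UTC: 07:30-09:45, 15:30-21:30 (add 5h to convert from UTC-5).
Hana in UTC: 07:30-12:15, 17:15-22:00 (add 2h to convert from UTC-2).
Erik ∩ Divya: 07:15-10:15, 11:30-11:45, 16:45-22:00.
Erik ∩ Divya ∩ Tara: 07:30-09:45, 16:45-21:30.
Erik ∩ Divya ∩ Tara ∩ Hana: 07:30-09:45, 17:15-21:30.
So the common availability across everyone is 07:30-09:45, 17:15-21:30.
The last common window of at least 45 minutes is 17:15-21:30; a 45-minute meeting can start as late as 20:45 and still end by 21:30.

20:45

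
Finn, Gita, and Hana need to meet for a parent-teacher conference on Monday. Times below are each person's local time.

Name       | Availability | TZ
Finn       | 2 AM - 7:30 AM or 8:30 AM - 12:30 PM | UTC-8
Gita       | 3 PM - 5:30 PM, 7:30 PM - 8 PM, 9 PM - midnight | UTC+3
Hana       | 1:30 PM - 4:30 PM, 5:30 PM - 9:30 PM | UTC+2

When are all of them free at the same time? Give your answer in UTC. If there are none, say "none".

Finn in UTC: 10:00-15:30, 16:30-20:30 (add 8h to convert from UTC-8).
Gita in UTC: 12:00-14:30, 16:30-17:00, 18:00-21:00 (subtract 3h to convert from UTC+3).
Hana in UTC: 11:30-14:30, 15:30-19:30 (subtract 2h to convert from UTC+2).
Finn ∩ Gita: 12:00-14:30, 16:30-17:00, 18:00-20:30.
Finn ∩ Gita ∩ Hana: 12:00-14:30, 16:30-17:00, 18:00-19:30.
So the common availability across everyone is 12:00-14:30, 16:30-17:00, 18:00-19:30.

12:00-14:30, 16:30-17:00, 18:00-19:30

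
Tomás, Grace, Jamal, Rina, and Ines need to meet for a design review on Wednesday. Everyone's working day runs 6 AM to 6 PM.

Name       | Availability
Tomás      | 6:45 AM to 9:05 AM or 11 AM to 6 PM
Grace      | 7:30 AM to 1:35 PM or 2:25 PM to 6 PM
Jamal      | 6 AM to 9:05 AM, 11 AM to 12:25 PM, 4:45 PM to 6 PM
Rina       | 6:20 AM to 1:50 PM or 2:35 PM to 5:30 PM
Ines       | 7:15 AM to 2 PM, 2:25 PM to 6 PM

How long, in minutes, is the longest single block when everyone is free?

95

Tomás ∩ Grace: 07:30-09:05, 11:00-13:35, 14:25-18:00.
Tomás ∩ Grace ∩ Jamal: 07:30-09:05, 11:00-12:25, 16:45-18:00.
Tomás ∩ Grace ∩ Jamal ∩ Rina: 07:30-09:05, 11:00-12:25, 16:45-17:30.
Tomás ∩ Grace ∩ Jamal ∩ Rina ∩ Ines: 07:30-09:05, 11:00-12:25, 16:45-17:30.
The longest is 07:30-09:05 at 95 minutes.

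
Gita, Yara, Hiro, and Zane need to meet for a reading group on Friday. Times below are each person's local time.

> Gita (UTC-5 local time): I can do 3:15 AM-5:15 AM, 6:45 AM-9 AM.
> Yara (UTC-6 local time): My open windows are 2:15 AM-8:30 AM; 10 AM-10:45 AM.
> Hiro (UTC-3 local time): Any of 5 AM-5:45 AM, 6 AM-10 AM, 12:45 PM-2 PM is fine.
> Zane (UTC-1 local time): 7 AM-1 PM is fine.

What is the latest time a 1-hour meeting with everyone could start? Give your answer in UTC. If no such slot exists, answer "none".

12:00

Gita in UTC: 08:15-10:15, 11:45-14:00 (add 5h to convert from UTC-5).
Yara in UTC: 08:15-14:30, 16:00-16:45 (add 6h to convert from UTC-6).
Hiro in UTC: 08:00-08:45, 09:00-13:00, 15:45-17:00 (add 3h to convert from UTC-3).
Zane in UTC: 08:00-14:00 (add 1h to convert from UTC-1).
Gita ∩ Yara: 08:15-10:15, 11:45-14:00.
Gita ∩ Yara ∩ Hiro: 08:15-08:45, 09:00-10:15, 11:45-13:00.
Gita ∩ Yara ∩ Hiro ∩ Zane: 08:15-08:45, 09:00-10:15, 11:45-13:00.
The last common window of at least 60 minutes is 11:45-13:00; a 60-minute meeting can start as late as 12:00 and still end by 13:00.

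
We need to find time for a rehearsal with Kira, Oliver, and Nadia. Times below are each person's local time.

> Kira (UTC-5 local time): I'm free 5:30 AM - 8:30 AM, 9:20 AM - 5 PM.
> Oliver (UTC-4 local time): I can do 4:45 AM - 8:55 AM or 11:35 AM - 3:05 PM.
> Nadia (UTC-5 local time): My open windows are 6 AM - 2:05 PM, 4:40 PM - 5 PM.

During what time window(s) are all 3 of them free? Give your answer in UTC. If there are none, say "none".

11:00-12:55, 15:35-19:05

Kira in UTC: 10:30-13:30, 14:20-22:00 (add 5h to convert from UTC-5).
Oliver in UTC: 08:45-12:55, 15:35-19:05 (add 4h to convert from UTC-4).
Nadia in UTC: 11:00-19:05, 21:40-22:00 (add 5h to convert from UTC-5).
Kira ∩ Oliver: 10:30-12:55, 15:35-19:05.
Kira ∩ Oliver ∩ Nadia: 11:00-12:55, 15:35-19:05.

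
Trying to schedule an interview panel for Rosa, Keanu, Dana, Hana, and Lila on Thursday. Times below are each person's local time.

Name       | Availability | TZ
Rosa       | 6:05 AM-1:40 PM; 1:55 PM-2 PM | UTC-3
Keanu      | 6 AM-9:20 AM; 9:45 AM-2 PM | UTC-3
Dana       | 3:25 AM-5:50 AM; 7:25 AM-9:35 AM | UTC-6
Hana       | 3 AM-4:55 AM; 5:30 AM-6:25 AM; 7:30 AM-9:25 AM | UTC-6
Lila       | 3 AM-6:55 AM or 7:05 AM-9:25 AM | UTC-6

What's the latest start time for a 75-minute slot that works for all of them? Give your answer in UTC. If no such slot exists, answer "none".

14:10

Rosa in UTC: 09:05-16:40, 16:55-17:00 (add 3h to convert from UTC-3).
Keanu in UTC: 09:00-12:20, 12:45-17:00 (add 3h to convert from UTC-3).
Dana in UTC: 09:25-11:50, 13:25-15:35 (add 6h to convert from UTC-6).
Hana in UTC: 09:00-10:55, 11:30-12:25, 13:30-15:25 (add 6h to convert from UTC-6).
Lila in UTC: 09:00-12:55, 13:05-15:25 (add 6h to convert from UTC-6).
Rosa ∩ Keanu: 09:05-12:20, 12:45-16:40, 16:55-17:00.
Rosa ∩ Keanu ∩ Dana: 09:25-11:50, 13:25-15:35.
Rosa ∩ Keanu ∩ Dana ∩ Hana: 09:25-10:55, 11:30-11:50, 13:30-15:25.
Rosa ∩ Keanu ∩ Dana ∩ Hana ∩ Lila: 09:25-10:55, 11:30-11:50, 13:30-15:25.
The last common window of at least 75 minutes is 13:30-15:25; a 75-minute meeting can start as late as 14:10 and still end by 15:25.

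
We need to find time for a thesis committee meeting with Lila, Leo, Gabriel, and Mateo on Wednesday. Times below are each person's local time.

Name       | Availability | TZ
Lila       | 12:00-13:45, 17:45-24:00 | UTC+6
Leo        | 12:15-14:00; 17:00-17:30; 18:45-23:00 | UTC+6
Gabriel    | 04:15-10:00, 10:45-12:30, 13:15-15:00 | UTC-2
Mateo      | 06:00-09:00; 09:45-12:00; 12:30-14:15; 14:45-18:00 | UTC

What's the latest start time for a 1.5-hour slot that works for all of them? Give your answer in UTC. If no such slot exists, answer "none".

Lila in UTC: 06:00-07:45, 11:45-18:00 (subtract 6h to convert from UTC+6).
Leo in UTC: 06:15-08:00, 11:00-11:30, 12:45-17:00 (subtract 6h to convert from UTC+6).
Gabriel in UTC: 06:15-12:00, 12:45-14:30, 15:15-17:00 (add 2h to convert from UTC-2).
Mateo in UTC: 06:00-09:00, 09:45-12:00, 12:30-14:15, 14:45-18:00.
Lila ∩ Leo: 06:15-07:45, 12:45-17:00.
Lila ∩ Leo ∩ Gabriel: 06:15-07:45, 12:45-14:30, 15:15-17:00.
Lila ∩ Leo ∩ Gabriel ∩ Mateo: 06:15-07:45, 12:45-14:15, 15:15-17:00.
So the common availability across everyone is 06:15-07:45, 12:45-14:15, 15:15-17:00.
The last common window of at least 90 minutes is 15:15-17:00; a 90-minute meeting can start as late as 15:30 and still end by 17:00.

15:30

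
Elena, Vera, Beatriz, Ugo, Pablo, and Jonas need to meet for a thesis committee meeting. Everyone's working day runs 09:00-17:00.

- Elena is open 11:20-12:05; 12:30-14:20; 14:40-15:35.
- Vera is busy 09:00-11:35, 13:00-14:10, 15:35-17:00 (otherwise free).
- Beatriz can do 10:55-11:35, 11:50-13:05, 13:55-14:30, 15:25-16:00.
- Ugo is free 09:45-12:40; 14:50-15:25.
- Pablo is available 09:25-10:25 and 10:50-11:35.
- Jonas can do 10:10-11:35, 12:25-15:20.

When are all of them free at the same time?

none

Elena free: 11:20-12:05, 12:30-14:20, 14:40-15:35.
Vera free: 11:35-13:00, 14:10-15:35 (invert busy blocks within the working day).
Beatriz free: 10:55-11:35, 11:50-13:05, 13:55-14:30, 15:25-16:00.
Ugo free: 09:45-12:40, 14:50-15:25.
Pablo free: 09:25-10:25, 10:50-11:35.
Jonas free: 10:10-11:35, 12:25-15:20.
Elena ∩ Vera: 11:35-12:05, 12:30-13:00, 14:10-14:20, 14:40-15:35.
Elena ∩ Vera ∩ Beatriz: 11:50-12:05, 12:30-13:00, 14:10-14:20, 15:25-15:35.
Elena ∩ Vera ∩ Beatriz ∩ Ugo: 11:50-12:05, 12:30-12:40.
Elena ∩ Vera ∩ Beatriz ∩ Ugo ∩ Pablo: ∅.
Elena ∩ Vera ∩ Beatriz ∩ Ugo ∩ Pablo ∩ Jonas: ∅.
There is no time when everyone is free.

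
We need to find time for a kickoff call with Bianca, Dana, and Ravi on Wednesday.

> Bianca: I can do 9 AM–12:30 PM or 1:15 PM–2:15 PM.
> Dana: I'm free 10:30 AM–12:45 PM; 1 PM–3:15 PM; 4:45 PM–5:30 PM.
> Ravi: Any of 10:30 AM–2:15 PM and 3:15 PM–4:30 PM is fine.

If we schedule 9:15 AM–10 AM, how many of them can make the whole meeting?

Bianca can make the full 09:15-10:00 slot — that's 1.

1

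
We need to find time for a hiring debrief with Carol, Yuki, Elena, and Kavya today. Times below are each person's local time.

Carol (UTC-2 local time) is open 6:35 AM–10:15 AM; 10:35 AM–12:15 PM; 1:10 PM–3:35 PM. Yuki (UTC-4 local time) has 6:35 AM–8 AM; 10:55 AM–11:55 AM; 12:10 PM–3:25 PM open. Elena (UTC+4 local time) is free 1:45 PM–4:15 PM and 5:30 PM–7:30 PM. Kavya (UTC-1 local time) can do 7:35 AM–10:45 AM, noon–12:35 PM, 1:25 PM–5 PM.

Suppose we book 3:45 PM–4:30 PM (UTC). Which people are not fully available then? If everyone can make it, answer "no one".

Elena, Yuki

Carol in UTC: 08:35-12:15, 12:35-14:15, 15:10-17:35 (add 2h to convert from UTC-2).
Yuki in UTC: 10:35-12:00, 14:55-15:55, 16:10-19:25 (add 4h to convert from UTC-4).
Elena in UTC: 09:45-12:15, 13:30-15:30 (subtract 4h to convert from UTC+4).
Kavya in UTC: 08:35-11:45, 13:00-13:35, 14:25-18:00 (add 1h to convert from UTC-1).
Carol: free for 15:45-16:30. Yuki: not fully free for 15:45-16:30. Elena: not fully free for 15:45-16:30. Kavya: free for 15:45-16:30.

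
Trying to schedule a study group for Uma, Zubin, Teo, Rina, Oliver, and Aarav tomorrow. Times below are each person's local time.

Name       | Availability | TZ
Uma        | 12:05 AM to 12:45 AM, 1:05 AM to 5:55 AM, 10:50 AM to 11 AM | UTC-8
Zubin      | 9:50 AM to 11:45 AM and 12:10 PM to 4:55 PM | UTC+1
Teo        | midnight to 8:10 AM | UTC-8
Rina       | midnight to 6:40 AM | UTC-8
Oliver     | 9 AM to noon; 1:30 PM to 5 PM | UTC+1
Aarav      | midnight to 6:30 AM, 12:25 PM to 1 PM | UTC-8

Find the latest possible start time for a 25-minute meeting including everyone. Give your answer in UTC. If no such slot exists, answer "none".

Uma in UTC: 08:05-08:45, 09:05-13:55, 18:50-19:00 (add 8h to convert from UTC-8).
Zubin in UTC: 08:50-10:45, 11:10-15:55 (subtract 1h to convert from UTC+1).
Teo in UTC: 08:00-16:10 (add 8h to convert from UTC-8).
Rina in UTC: 08:00-14:40 (add 8h to convert from UTC-8).
Oliver in UTC: 08:00-11:00, 12:30-16:00 (subtract 1h to convert from UTC+1).
Aarav in UTC: 08:00-14:30, 20:25-21:00 (add 8h to convert from UTC-8).
Uma ∩ Zubin: 09:05-10:45, 11:10-13:55.
Uma ∩ Zubin ∩ Teo: 09:05-10:45, 11:10-13:55.
Uma ∩ Zubin ∩ Teo ∩ Rina: 09:05-10:45, 11:10-13:55.
Uma ∩ Zubin ∩ Teo ∩ Rina ∩ Oliver: 09:05-10:45, 12:30-13:55.
Uma ∩ Zubin ∩ Teo ∩ Rina ∩ Oliver ∩ Aarav: 09:05-10:45, 12:30-13:55.
So the common availability across everyone is 09:05-10:45, 12:30-13:55.
The last common window of at least 25 minutes is 12:30-13:55; a 25-minute meeting can start as late as 13:30 and still end by 13:55.

13:30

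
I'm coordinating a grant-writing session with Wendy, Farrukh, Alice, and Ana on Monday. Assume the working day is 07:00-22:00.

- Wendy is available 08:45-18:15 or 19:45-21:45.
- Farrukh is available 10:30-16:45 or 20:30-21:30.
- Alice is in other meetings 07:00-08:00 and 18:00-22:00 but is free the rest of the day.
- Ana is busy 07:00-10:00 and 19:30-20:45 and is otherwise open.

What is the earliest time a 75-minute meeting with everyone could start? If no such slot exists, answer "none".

10:30

Wendy free: 08:45-18:15, 19:45-21:45.
Farrukh free: 10:30-16:45, 20:30-21:30.
Alice free: 08:00-18:00 (invert busy blocks within the working day).
Ana free: 10:00-19:30, 20:45-22:00 (invert busy blocks within the working day).
Wendy ∩ Farrukh: 10:30-16:45, 20:30-21:30.
Wendy ∩ Farrukh ∩ Alice: 10:30-16:45.
Wendy ∩ Farrukh ∩ Alice ∩ Ana: 10:30-16:45.
So the common availability across everyone is 10:30-16:45.
The first common window of at least 75 minutes is 10:30-16:45, so the earliest start is 10:30.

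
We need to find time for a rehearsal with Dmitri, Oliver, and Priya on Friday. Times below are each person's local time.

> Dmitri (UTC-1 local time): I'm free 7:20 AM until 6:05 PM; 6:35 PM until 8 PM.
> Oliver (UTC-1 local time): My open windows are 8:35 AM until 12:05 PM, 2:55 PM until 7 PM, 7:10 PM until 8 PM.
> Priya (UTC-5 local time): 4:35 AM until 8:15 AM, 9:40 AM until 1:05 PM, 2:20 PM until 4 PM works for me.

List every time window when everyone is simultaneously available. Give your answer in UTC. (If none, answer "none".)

09:35-13:05, 15:55-18:05, 19:35-20:00, 20:10-21:00

Dmitri in UTC: 08:20-19:05, 19:35-21:00 (add 1h to convert from UTC-1).
Oliver in UTC: 09:35-13:05, 15:55-20:00, 20:10-21:00 (add 1h to convert from UTC-1).
Priya in UTC: 09:35-13:15, 14:40-18:05, 19:20-21:00 (add 5h to convert from UTC-5).
Dmitri ∩ Oliver: 09:35-13:05, 15:55-19:05, 19:35-20:00, 20:10-21:00.
Dmitri ∩ Oliver ∩ Priya: 09:35-13:05, 15:55-18:05, 19:35-20:00, 20:10-21:00.
Those are the intersection windows.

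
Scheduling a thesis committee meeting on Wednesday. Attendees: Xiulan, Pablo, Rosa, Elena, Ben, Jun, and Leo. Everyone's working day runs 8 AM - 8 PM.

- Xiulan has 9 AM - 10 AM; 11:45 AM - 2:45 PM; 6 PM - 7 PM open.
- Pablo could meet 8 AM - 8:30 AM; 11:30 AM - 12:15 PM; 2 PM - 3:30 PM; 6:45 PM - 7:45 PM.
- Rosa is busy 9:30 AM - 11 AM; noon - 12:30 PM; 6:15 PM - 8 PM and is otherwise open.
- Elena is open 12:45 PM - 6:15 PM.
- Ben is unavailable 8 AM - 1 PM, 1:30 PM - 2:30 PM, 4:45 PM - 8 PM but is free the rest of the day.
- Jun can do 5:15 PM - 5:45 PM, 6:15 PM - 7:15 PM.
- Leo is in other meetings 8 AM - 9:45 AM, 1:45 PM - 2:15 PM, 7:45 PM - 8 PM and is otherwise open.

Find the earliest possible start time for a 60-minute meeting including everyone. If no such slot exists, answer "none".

Xiulan free: 09:00-10:00, 11:45-14:45, 18:00-19:00.
Pablo free: 08:00-08:30, 11:30-12:15, 14:00-15:30, 18:45-19:45.
Rosa free: 08:00-09:30, 11:00-12:00, 12:30-18:15 (invert busy blocks within the working day).
Elena free: 12:45-18:15.
Ben free: 13:00-13:30, 14:30-16:45 (invert busy blocks within the working day).
Jun free: 17:15-17:45, 18:15-19:15.
Leo free: 09:45-13:45, 14:15-19:45 (invert busy blocks within the working day).
Xiulan ∩ Pablo: 11:45-12:15, 14:00-14:45, 18:45-19:00.
Xiulan ∩ Pablo ∩ Rosa: 11:45-12:00, 14:00-14:45.
Xiulan ∩ Pablo ∩ Rosa ∩ Elena: 14:00-14:45.
Xiulan ∩ Pablo ∩ Rosa ∩ Elena ∩ Ben: 14:30-14:45.
Xiulan ∩ Pablo ∩ Rosa ∩ Elena ∩ Ben ∩ Jun: ∅.
Xiulan ∩ Pablo ∩ Rosa ∩ Elena ∩ Ben ∩ Jun ∩ Leo: ∅.
There is no time when everyone is free.
No common window is at least 60 minutes long.

none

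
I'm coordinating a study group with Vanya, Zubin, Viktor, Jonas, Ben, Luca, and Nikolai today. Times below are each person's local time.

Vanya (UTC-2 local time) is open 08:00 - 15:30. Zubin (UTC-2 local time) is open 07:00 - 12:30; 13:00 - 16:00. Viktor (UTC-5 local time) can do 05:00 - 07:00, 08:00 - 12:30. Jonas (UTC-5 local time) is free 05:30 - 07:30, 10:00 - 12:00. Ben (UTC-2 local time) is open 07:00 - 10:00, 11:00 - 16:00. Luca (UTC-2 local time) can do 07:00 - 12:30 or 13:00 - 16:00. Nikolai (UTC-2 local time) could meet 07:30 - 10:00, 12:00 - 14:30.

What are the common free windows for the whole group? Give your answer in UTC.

Vanya in UTC: 10:00-17:30 (add 2h to convert from UTC-2).
Zubin in UTC: 09:00-14:30, 15:00-18:00 (add 2h to convert from UTC-2).
Viktor in UTC: 10:00-12:00, 13:00-17:30 (add 5h to convert from UTC-5).
Jonas in UTC: 10:30-12:30, 15:00-17:00 (add 5h to convert from UTC-5).
Ben in UTC: 09:00-12:00, 13:00-18:00 (add 2h to convert from UTC-2).
Luca in UTC: 09:00-14:30, 15:00-18:00 (add 2h to convert from UTC-2).
Nikolai in UTC: 09:30-12:00, 14:00-16:30 (add 2h to convert from UTC-2).
Vanya ∩ Zubin: 10:00-14:30, 15:00-17:30.
Vanya ∩ Zubin ∩ Viktor: 10:00-12:00, 13:00-14:30, 15:00-17:30.
Vanya ∩ Zubin ∩ Viktor ∩ Jonas: 10:30-12:00, 15:00-17:00.
Vanya ∩ Zubin ∩ Viktor ∩ Jonas ∩ Ben: 10:30-12:00, 15:00-17:00.
Vanya ∩ Zubin ∩ Viktor ∩ Jonas ∩ Ben ∩ Luca: 10:30-12:00, 15:00-17:00.
Vanya ∩ Zubin ∩ Viktor ∩ Jonas ∩ Ben ∩ Luca ∩ Nikolai: 10:30-12:00, 15:00-16:30.

10:30-12:00, 15:00-16:30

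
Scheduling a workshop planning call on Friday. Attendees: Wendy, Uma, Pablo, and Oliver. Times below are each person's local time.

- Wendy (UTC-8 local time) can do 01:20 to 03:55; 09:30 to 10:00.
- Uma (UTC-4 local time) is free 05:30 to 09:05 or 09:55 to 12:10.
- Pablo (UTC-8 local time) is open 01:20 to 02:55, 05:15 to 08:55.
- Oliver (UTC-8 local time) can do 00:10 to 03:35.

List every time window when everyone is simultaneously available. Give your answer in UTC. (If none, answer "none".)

Wendy in UTC: 09:20-11:55, 17:30-18:00 (add 8h to convert from UTC-8).
Uma in UTC: 09:30-13:05, 13:55-16:10 (add 4h to convert from UTC-4).
Pablo in UTC: 09:20-10:55, 13:15-16:55 (add 8h to convert from UTC-8).
Oliver in UTC: 08:10-11:35 (add 8h to convert from UTC-8).
Wendy ∩ Uma: 09:30-11:55.
Wendy ∩ Uma ∩ Pablo: 09:30-10:55.
Wendy ∩ Uma ∩ Pablo ∩ Oliver: 09:30-10:55.
Those are the intersection windows.

09:30-10:55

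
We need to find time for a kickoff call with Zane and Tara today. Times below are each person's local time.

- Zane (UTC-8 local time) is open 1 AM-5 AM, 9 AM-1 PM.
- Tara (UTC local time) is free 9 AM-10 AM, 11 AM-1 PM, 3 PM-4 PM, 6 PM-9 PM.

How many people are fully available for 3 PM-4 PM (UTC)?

Zane in UTC: 09:00-13:00, 17:00-21:00 (add 8h to convert from UTC-8).
Tara in UTC: 09:00-10:00, 11:00-13:00, 15:00-16:00, 18:00-21:00.
Tara can make the full 15:00-16:00 slot — that's 1.

1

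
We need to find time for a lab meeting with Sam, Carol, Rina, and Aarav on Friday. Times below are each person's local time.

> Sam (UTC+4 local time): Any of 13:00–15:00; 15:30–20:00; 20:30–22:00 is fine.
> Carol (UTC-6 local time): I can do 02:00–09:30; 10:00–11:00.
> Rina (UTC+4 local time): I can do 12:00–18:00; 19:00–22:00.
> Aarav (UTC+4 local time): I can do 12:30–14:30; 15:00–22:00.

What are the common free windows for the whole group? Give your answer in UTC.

Sam in UTC: 09:00-11:00, 11:30-16:00, 16:30-18:00 (subtract 4h to convert from UTC+4).
Carol in UTC: 08:00-15:30, 16:00-17:00 (add 6h to convert from UTC-6).
Rina in UTC: 08:00-14:00, 15:00-18:00 (subtract 4h to convert from UTC+4).
Aarav in UTC: 08:30-10:30, 11:00-18:00 (subtract 4h to convert from UTC+4).
Sam ∩ Carol: 09:00-11:00, 11:30-15:30, 16:30-17:00.
Sam ∩ Carol ∩ Rina: 09:00-11:00, 11:30-14:00, 15:00-15:30, 16:30-17:00.
Sam ∩ Carol ∩ Rina ∩ Aarav: 09:00-10:30, 11:30-14:00, 15:00-15:30, 16:30-17:00.

09:00-10:30, 11:30-14:00, 15:00-15:30, 16:30-17:00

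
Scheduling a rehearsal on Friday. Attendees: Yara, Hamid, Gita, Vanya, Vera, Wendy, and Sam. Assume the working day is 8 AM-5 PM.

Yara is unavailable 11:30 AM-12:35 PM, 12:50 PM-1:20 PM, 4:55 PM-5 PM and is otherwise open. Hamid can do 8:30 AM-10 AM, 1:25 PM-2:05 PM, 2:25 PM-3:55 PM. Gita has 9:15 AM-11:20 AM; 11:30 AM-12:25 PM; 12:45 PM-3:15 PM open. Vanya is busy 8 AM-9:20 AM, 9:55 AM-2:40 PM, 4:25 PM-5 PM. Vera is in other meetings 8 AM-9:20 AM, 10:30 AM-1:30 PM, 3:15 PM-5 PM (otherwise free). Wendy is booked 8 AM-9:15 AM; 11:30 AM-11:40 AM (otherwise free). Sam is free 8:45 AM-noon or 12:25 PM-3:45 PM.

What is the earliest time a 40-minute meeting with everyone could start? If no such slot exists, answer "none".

none

Yara free: 08:00-11:30, 12:35-12:50, 13:20-16:55 (invert busy blocks within the working day).
Hamid free: 08:30-10:00, 13:25-14:05, 14:25-15:55.
Gita free: 09:15-11:20, 11:30-12:25, 12:45-15:15.
Vanya free: 09:20-09:55, 14:40-16:25 (invert busy blocks within the working day).
Vera free: 09:20-10:30, 13:30-15:15 (invert busy blocks within the working day).
Wendy free: 09:15-11:30, 11:40-17:00 (invert busy blocks within the working day).
Sam free: 08:45-12:00, 12:25-15:45.
Yara ∩ Hamid: 08:30-10:00, 13:25-14:05, 14:25-15:55.
Yara ∩ Hamid ∩ Gita: 09:15-10:00, 13:25-14:05, 14:25-15:15.
Yara ∩ Hamid ∩ Gita ∩ Vanya: 09:20-09:55, 14:40-15:15.
Yara ∩ Hamid ∩ Gita ∩ Vanya ∩ Vera: 09:20-09:55, 14:40-15:15.
Yara ∩ Hamid ∩ Gita ∩ Vanya ∩ Vera ∩ Wendy: 09:20-09:55, 14:40-15:15.
Yara ∩ Hamid ∩ Gita ∩ Vanya ∩ Vera ∩ Wendy ∩ Sam: 09:20-09:55, 14:40-15:15.
Those are the intersection windows.
No common window is at least 40 minutes long.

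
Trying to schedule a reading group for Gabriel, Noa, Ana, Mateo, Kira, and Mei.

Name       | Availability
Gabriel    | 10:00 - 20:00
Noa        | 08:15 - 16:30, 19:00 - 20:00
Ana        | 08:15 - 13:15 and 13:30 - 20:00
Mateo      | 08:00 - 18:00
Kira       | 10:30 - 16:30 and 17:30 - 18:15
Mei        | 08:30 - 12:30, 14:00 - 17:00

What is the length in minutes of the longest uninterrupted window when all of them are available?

Gabriel ∩ Noa: 10:00-16:30, 19:00-20:00.
Gabriel ∩ Noa ∩ Ana: 10:00-13:15, 13:30-16:30, 19:00-20:00.
Gabriel ∩ Noa ∩ Ana ∩ Mateo: 10:00-13:15, 13:30-16:30.
Gabriel ∩ Noa ∩ Ana ∩ Mateo ∩ Kira: 10:30-13:15, 13:30-16:30.
Gabriel ∩ Noa ∩ Ana ∩ Mateo ∩ Kira ∩ Mei: 10:30-12:30, 14:00-16:30.
The longest is 14:00-16:30 at 150 minutes.

150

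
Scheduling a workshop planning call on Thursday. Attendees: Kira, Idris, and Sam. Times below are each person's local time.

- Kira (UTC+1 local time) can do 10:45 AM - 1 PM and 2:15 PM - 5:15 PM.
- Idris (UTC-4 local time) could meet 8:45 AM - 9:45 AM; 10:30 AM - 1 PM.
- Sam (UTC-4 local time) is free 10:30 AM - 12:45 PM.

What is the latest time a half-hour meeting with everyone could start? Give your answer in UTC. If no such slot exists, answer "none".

15:45

Kira in UTC: 09:45-12:00, 13:15-16:15 (subtract 1h to convert from UTC+1).
Idris in UTC: 12:45-13:45, 14:30-17:00 (add 4h to convert from UTC-4).
Sam in UTC: 14:30-16:45 (add 4h to convert from UTC-4).
Kira ∩ Idris: 13:15-13:45, 14:30-16:15.
Kira ∩ Idris ∩ Sam: 14:30-16:15.
So the common availability across everyone is 14:30-16:15.
The last common window of at least 30 minutes is 14:30-16:15; a 30-minute meeting can start as late as 15:45 and still end by 16:15.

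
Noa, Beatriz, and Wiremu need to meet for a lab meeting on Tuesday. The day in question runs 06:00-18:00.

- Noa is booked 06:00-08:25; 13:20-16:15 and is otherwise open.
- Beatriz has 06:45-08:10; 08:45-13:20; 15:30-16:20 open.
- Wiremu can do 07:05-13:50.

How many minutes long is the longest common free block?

275

Noa free: 08:25-13:20, 16:15-18:00 (invert busy blocks within the working day).
Beatriz free: 06:45-08:10, 08:45-13:20, 15:30-16:20.
Wiremu free: 07:05-13:50.
Noa ∩ Beatriz: 08:45-13:20, 16:15-16:20.
Noa ∩ Beatriz ∩ Wiremu: 08:45-13:20.
The longest is 08:45-13:20 at 275 minutes.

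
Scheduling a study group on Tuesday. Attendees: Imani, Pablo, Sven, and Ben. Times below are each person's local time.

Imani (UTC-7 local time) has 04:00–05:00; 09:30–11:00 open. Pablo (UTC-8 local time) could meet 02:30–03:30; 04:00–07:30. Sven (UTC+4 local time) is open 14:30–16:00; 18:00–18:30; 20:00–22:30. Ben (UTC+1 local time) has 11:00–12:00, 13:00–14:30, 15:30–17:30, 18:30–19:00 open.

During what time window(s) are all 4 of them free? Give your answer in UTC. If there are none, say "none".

Imani in UTC: 11:00-12:00, 16:30-18:00 (add 7h to convert from UTC-7).
Pablo in UTC: 10:30-11:30, 12:00-15:30 (add 8h to convert from UTC-8).
Sven in UTC: 10:30-12:00, 14:00-14:30, 16:00-18:30 (subtract 4h to convert from UTC+4).
Ben in UTC: 10:00-11:00, 12:00-13:30, 14:30-16:30, 17:30-18:00 (subtract 1h to convert from UTC+1).
Imani ∩ Pablo: 11:00-11:30.
Imani ∩ Pablo ∩ Sven: 11:00-11:30.
Imani ∩ Pablo ∩ Sven ∩ Ben: ∅.
There is no time when everyone is free.

none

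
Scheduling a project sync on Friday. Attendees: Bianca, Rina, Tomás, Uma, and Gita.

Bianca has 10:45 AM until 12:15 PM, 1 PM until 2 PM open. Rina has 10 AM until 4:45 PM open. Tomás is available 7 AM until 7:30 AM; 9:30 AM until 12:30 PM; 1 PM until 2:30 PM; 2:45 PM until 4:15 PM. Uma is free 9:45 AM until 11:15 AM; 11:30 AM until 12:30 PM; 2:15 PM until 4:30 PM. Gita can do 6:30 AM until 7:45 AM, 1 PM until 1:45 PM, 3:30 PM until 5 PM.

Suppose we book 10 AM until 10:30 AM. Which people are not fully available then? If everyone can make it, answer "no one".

Bianca, Gita

Bianca: not fully free for 10:00-10:30. Rina: free for 10:00-10:30. Tomás: free for 10:00-10:30. Uma: free for 10:00-10:30. Gita: not fully free for 10:00-10:30.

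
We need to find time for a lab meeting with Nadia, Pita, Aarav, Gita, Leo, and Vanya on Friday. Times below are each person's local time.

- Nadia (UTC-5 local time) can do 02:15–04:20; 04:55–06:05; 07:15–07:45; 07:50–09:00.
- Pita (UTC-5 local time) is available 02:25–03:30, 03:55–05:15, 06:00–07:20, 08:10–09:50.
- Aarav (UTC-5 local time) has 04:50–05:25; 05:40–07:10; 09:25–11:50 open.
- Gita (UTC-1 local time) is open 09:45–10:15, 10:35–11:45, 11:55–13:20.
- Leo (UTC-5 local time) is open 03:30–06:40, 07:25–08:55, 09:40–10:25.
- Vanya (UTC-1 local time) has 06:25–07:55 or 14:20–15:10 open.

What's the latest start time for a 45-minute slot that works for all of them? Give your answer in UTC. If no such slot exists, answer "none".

Nadia in UTC: 07:15-09:20, 09:55-11:05, 12:15-12:45, 12:50-14:00 (add 5h to convert from UTC-5).
Pita in UTC: 07:25-08:30, 08:55-10:15, 11:00-12:20, 13:10-14:50 (add 5h to convert from UTC-5).
Aarav in UTC: 09:50-10:25, 10:40-12:10, 14:25-16:50 (add 5h to convert from UTC-5).
Gita in UTC: 10:45-11:15, 11:35-12:45, 12:55-14:20 (add 1h to convert from UTC-1).
Leo in UTC: 08:30-11:40, 12:25-13:55, 14:40-15:25 (add 5h to convert from UTC-5).
Vanya in UTC: 07:25-08:55, 15:20-16:10 (add 1h to convert from UTC-1).
Nadia ∩ Pita: 07:25-08:30, 08:55-09:20, 09:55-10:15, 11:00-11:05, 12:15-12:20, 13:10-14:00.
Nadia ∩ Pita ∩ Aarav: 09:55-10:15, 11:00-11:05.
Nadia ∩ Pita ∩ Aarav ∩ Gita: 11:00-11:05.
Nadia ∩ Pita ∩ Aarav ∩ Gita ∩ Leo: 11:00-11:05.
Nadia ∩ Pita ∩ Aarav ∩ Gita ∩ Leo ∩ Vanya: ∅.
There is no time when everyone is free.
No common window is at least 45 minutes long.

none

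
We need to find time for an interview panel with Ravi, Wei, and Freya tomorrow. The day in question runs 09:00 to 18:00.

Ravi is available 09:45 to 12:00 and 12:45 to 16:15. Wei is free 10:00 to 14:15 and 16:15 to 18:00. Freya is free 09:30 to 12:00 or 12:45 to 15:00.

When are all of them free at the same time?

Ravi ∩ Wei: 10:00-12:00, 12:45-14:15.
Ravi ∩ Wei ∩ Freya: 10:00-12:00, 12:45-14:15.
Those are the intersection windows.

10:00-12:00, 12:45-14:15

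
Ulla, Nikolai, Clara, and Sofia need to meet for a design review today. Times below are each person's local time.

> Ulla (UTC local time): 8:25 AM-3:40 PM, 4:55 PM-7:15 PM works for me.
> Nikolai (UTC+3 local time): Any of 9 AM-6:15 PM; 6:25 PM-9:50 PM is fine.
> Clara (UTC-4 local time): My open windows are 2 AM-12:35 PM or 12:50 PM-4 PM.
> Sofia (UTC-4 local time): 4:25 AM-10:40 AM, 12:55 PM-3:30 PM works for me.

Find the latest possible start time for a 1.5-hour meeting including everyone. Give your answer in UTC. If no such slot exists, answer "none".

17:20

Ulla in UTC: 08:25-15:40, 16:55-19:15.
Nikolai in UTC: 06:00-15:15, 15:25-18:50 (subtract 3h to convert from UTC+3).
Clara in UTC: 06:00-16:35, 16:50-20:00 (add 4h to convert from UTC-4).
Sofia in UTC: 08:25-14:40, 16:55-19:30 (add 4h to convert from UTC-4).
Ulla ∩ Nikolai: 08:25-15:15, 15:25-15:40, 16:55-18:50.
Ulla ∩ Nikolai ∩ Clara: 08:25-15:15, 15:25-15:40, 16:55-18:50.
Ulla ∩ Nikolai ∩ Clara ∩ Sofia: 08:25-14:40, 16:55-18:50.
The last common window of at least 90 minutes is 16:55-18:50; a 90-minute meeting can start as late as 17:20 and still end by 18:50.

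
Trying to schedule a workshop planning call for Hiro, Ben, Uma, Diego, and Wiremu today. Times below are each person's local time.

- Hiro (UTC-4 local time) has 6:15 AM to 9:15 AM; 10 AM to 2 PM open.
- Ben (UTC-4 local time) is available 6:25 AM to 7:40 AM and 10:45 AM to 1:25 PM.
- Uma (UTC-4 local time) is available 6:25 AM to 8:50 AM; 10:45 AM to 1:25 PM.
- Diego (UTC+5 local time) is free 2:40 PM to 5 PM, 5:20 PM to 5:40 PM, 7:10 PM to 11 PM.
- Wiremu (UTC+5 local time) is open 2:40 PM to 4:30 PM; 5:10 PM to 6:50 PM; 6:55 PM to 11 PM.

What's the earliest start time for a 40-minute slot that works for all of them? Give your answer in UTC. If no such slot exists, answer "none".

10:25

Hiro in UTC: 10:15-13:15, 14:00-18:00 (add 4h to convert from UTC-4).
Ben in UTC: 10:25-11:40, 14:45-17:25 (add 4h to convert from UTC-4).
Uma in UTC: 10:25-12:50, 14:45-17:25 (add 4h to convert from UTC-4).
Diego in UTC: 09:40-12:00, 12:20-12:40, 14:10-18:00 (subtract 5h to convert from UTC+5).
Wiremu in UTC: 09:40-11:30, 12:10-13:50, 13:55-18:00 (subtract 5h to convert from UTC+5).
Hiro ∩ Ben: 10:25-11:40, 14:45-17:25.
Hiro ∩ Ben ∩ Uma: 10:25-11:40, 14:45-17:25.
Hiro ∩ Ben ∩ Uma ∩ Diego: 10:25-11:40, 14:45-17:25.
Hiro ∩ Ben ∩ Uma ∩ Diego ∩ Wiremu: 10:25-11:30, 14:45-17:25.
So the common availability across everyone is 10:25-11:30, 14:45-17:25.
The first common window of at least 40 minutes is 10:25-11:30, so the earliest start is 10:25.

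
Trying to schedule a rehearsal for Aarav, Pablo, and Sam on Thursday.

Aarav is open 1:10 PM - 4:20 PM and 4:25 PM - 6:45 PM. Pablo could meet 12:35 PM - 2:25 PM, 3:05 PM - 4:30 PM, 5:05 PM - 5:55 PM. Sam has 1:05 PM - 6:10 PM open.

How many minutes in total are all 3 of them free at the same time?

Aarav ∩ Pablo: 13:10-14:25, 15:05-16:20, 16:25-16:30, 17:05-17:55.
Aarav ∩ Pablo ∩ Sam: 13:10-14:25, 15:05-16:20, 16:25-16:30, 17:05-17:55.
Those are the intersection windows.
Summing the common windows: 75 + 75 + 5 + 50 = 205 minutes.

205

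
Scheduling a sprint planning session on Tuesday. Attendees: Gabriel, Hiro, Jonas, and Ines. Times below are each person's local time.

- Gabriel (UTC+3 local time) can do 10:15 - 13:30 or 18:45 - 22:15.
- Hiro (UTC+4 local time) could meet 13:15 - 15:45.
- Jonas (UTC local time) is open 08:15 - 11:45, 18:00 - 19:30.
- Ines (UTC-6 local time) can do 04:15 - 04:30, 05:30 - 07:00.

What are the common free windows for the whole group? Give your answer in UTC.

10:15-10:30

Gabriel in UTC: 07:15-10:30, 15:45-19:15 (subtract 3h to convert from UTC+3).
Hiro in UTC: 09:15-11:45 (subtract 4h to convert from UTC+4).
Jonas in UTC: 08:15-11:45, 18:00-19:30.
Ines in UTC: 10:15-10:30, 11:30-13:00 (add 6h to convert from UTC-6).
Gabriel ∩ Hiro: 09:15-10:30.
Gabriel ∩ Hiro ∩ Jonas: 09:15-10:30.
Gabriel ∩ Hiro ∩ Jonas ∩ Ines: 10:15-10:30.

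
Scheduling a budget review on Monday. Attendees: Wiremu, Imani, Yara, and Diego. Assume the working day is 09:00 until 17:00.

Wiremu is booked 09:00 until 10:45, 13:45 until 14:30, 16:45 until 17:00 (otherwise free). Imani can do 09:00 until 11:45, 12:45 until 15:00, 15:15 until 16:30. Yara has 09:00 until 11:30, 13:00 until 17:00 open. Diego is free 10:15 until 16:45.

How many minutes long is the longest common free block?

Wiremu free: 10:45-13:45, 14:30-16:45 (invert busy blocks within the working day).
Imani free: 09:00-11:45, 12:45-15:00, 15:15-16:30.
Yara free: 09:00-11:30, 13:00-17:00.
Diego free: 10:15-16:45.
Wiremu ∩ Imani: 10:45-11:45, 12:45-13:45, 14:30-15:00, 15:15-16:30.
Wiremu ∩ Imani ∩ Yara: 10:45-11:30, 13:00-13:45, 14:30-15:00, 15:15-16:30.
Wiremu ∩ Imani ∩ Yara ∩ Diego: 10:45-11:30, 13:00-13:45, 14:30-15:00, 15:15-16:30.
The longest is 15:15-16:30 at 75 minutes.

75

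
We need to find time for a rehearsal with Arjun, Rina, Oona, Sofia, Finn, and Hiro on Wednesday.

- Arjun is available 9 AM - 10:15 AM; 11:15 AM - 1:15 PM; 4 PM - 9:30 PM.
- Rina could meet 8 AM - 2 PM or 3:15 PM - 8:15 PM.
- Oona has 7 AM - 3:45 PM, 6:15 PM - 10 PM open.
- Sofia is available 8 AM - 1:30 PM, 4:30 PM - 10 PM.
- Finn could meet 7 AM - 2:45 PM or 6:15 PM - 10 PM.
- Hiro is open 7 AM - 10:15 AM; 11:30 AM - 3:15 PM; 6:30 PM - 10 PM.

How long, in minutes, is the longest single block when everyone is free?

Arjun ∩ Rina: 09:00-10:15, 11:15-13:15, 16:00-20:15.
Arjun ∩ Rina ∩ Oona: 09:00-10:15, 11:15-13:15, 18:15-20:15.
Arjun ∩ Rina ∩ Oona ∩ Sofia: 09:00-10:15, 11:15-13:15, 18:15-20:15.
Arjun ∩ Rina ∩ Oona ∩ Sofia ∩ Finn: 09:00-10:15, 11:15-13:15, 18:15-20:15.
Arjun ∩ Rina ∩ Oona ∩ Sofia ∩ Finn ∩ Hiro: 09:00-10:15, 11:30-13:15, 18:30-20:15.
Those are the intersection windows.
The longest is 11:30-13:15 at 105 minutes.

105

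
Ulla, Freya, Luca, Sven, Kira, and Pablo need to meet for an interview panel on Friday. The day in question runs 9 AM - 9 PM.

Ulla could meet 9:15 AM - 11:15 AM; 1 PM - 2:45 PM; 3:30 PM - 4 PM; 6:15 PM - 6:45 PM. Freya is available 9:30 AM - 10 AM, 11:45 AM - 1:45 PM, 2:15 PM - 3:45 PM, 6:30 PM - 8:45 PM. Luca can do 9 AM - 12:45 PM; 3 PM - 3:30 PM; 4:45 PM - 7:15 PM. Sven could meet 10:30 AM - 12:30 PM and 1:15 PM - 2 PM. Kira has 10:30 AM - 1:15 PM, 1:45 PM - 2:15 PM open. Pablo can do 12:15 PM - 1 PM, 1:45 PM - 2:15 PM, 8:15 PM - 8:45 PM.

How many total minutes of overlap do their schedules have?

0

Ulla ∩ Freya: 09:30-10:00, 13:00-13:45, 14:15-14:45, 15:30-15:45, 18:30-18:45.
Ulla ∩ Freya ∩ Luca: 09:30-10:00, 18:30-18:45.
Ulla ∩ Freya ∩ Luca ∩ Sven: ∅.
Ulla ∩ Freya ∩ Luca ∩ Sven ∩ Kira: ∅.
Ulla ∩ Freya ∩ Luca ∩ Sven ∩ Kira ∩ Pablo: ∅.
There is no time when everyone is free.
There is no common window, so the total is 0 minutes.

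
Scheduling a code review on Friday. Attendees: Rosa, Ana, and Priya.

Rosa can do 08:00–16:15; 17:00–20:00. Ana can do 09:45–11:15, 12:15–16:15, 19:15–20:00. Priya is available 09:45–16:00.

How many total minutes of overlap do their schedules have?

Rosa ∩ Ana: 09:45-11:15, 12:15-16:15, 19:15-20:00.
Rosa ∩ Ana ∩ Priya: 09:45-11:15, 12:15-16:00.
Those are the intersection windows.
Summing the common windows: 90 + 225 = 315 minutes.

315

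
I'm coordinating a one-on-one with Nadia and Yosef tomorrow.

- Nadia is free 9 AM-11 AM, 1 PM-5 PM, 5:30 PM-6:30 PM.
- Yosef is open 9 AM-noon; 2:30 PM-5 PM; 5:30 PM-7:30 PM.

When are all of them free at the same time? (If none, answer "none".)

09:00-11:00, 14:30-17:00, 17:30-18:30

Nadia ∩ Yosef: 09:00-11:00, 14:30-17:00, 17:30-18:30.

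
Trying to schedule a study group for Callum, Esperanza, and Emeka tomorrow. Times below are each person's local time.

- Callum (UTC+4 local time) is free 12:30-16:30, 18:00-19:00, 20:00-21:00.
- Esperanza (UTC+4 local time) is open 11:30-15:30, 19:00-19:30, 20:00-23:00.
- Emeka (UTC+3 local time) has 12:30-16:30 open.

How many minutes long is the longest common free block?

Callum in UTC: 08:30-12:30, 14:00-15:00, 16:00-17:00 (subtract 4h to convert from UTC+4).
Esperanza in UTC: 07:30-11:30, 15:00-15:30, 16:00-19:00 (subtract 4h to convert from UTC+4).
Emeka in UTC: 09:30-13:30 (subtract 3h to convert from UTC+3).
Callum ∩ Esperanza: 08:30-11:30, 16:00-17:00.
Callum ∩ Esperanza ∩ Emeka: 09:30-11:30.
The longest is 09:30-11:30 at 120 minutes.

120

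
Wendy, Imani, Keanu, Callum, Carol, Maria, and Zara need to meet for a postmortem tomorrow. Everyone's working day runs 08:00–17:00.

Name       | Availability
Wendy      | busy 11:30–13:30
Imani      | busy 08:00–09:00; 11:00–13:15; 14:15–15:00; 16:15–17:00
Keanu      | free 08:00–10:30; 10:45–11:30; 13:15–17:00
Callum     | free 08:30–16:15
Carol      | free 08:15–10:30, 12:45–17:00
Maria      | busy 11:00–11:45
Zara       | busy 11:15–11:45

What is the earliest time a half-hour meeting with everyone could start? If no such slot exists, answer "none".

09:00

Wendy free: 08:00-11:30, 13:30-17:00 (invert busy blocks within the working day).
Imani free: 09:00-11:00, 13:15-14:15, 15:00-16:15 (invert busy blocks within the working day).
Keanu free: 08:00-10:30, 10:45-11:30, 13:15-17:00.
Callum free: 08:30-16:15.
Carol free: 08:15-10:30, 12:45-17:00.
Maria free: 08:00-11:00, 11:45-17:00 (invert busy blocks within the working day).
Zara free: 08:00-11:15, 11:45-17:00 (invert busy blocks within the working day).
Wendy ∩ Imani: 09:00-11:00, 13:30-14:15, 15:00-16:15.
Wendy ∩ Imani ∩ Keanu: 09:00-10:30, 10:45-11:00, 13:30-14:15, 15:00-16:15.
Wendy ∩ Imani ∩ Keanu ∩ Callum: 09:00-10:30, 10:45-11:00, 13:30-14:15, 15:00-16:15.
Wendy ∩ Imani ∩ Keanu ∩ Callum ∩ Carol: 09:00-10:30, 13:30-14:15, 15:00-16:15.
Wendy ∩ Imani ∩ Keanu ∩ Callum ∩ Carol ∩ Maria: 09:00-10:30, 13:30-14:15, 15:00-16:15.
Wendy ∩ Imani ∩ Keanu ∩ Callum ∩ Carol ∩ Maria ∩ Zara: 09:00-10:30, 13:30-14:15, 15:00-16:15.
The first common window of at least 30 minutes is 09:00-10:30, so the earliest start is 09:00.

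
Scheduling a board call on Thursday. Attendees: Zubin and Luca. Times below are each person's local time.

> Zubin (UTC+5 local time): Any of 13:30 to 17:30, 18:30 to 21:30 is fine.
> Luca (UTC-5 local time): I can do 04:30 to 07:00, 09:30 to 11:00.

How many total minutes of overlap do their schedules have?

Zubin in UTC: 08:30-12:30, 13:30-16:30 (subtract 5h to convert from UTC+5).
Luca in UTC: 09:30-12:00, 14:30-16:00 (add 5h to convert from UTC-5).
Zubin ∩ Luca: 09:30-12:00, 14:30-16:00.
Summing the common windows: 150 + 90 = 240 minutes.

240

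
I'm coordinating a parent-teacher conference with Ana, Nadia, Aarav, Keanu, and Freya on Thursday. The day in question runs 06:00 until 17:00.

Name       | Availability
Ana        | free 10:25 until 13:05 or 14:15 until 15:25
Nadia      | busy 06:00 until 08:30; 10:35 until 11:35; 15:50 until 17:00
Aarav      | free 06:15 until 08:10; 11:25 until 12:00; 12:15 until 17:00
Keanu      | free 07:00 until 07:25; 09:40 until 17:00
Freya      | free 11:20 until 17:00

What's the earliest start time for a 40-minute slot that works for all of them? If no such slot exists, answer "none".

12:15

Ana free: 10:25-13:05, 14:15-15:25.
Nadia free: 08:30-10:35, 11:35-15:50 (invert busy blocks within the working day).
Aarav free: 06:15-08:10, 11:25-12:00, 12:15-17:00.
Keanu free: 07:00-07:25, 09:40-17:00.
Freya free: 11:20-17:00.
Ana ∩ Nadia: 10:25-10:35, 11:35-13:05, 14:15-15:25.
Ana ∩ Nadia ∩ Aarav: 11:35-12:00, 12:15-13:05, 14:15-15:25.
Ana ∩ Nadia ∩ Aarav ∩ Keanu: 11:35-12:00, 12:15-13:05, 14:15-15:25.
Ana ∩ Nadia ∩ Aarav ∩ Keanu ∩ Freya: 11:35-12:00, 12:15-13:05, 14:15-15:25.
The first common window of at least 40 minutes is 12:15-13:05, so the earliest start is 12:15.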